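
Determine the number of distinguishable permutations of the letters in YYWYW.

10

YYWYW has 5 letters with W appearing twice and Y appearing 3 times.
Dividing 5! = 120 by 3!·2! = 12 for the repeated letters gives 10.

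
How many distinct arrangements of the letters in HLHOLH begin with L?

20

With the first slot taken by L, it remains to arrange the other 5 letters (HHOLH).
Those 5 letters have H appearing 3 times, giving (5)!/(3!) = 20.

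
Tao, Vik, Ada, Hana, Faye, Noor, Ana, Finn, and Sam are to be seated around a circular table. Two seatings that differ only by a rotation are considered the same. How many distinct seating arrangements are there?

40320

Around a circle, 9 distinct people have 9!/9 = (8)! = 40320 rotationally distinct seatings.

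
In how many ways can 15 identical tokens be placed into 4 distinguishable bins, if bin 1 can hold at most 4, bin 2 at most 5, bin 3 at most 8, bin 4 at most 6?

Without the upper bounds there are C(18,3) = 816 ways to split 15 among 4 bins.
Subtract solutions that violate a single cap (substitute x_i' = x_i − (cap_i+1)): x_1 ≥ 5 gives C(13,3) = 286; x_2 ≥ 6 gives C(12,3) = 220; x_3 ≥ 9 gives C(9,3) = 84; x_4 ≥ 7 gives C(11,3) = 165. Together 755.
Add back pairs where two caps are both exceeded: 35 + 4 + 20 + 1 + 10 + 0 = 70.
By inclusion–exclusion the count is 816 − 755 + 70 = 131.

131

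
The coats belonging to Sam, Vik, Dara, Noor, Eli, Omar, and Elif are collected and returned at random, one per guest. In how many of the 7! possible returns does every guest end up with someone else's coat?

1854

This is the derangement count D_7: permutations of 7 items with no fixed point.
By inclusion–exclusion this is Σ_{j=0}^{7} (−1)^j C(7,j)·(7−j)!.
Computing: 5040 − 5040 + 2520 − 840 + 210 − 42 + 7 − 1 = 1854.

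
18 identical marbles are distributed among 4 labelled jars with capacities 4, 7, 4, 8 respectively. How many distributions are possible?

54

Ignoring the caps, the number of non-negative solutions to x_1+…+x_4 = 18 is C(21,3) = 1330.
Subtract solutions that violate a single cap (substitute x_i' = x_i − (cap_i+1)): x_1 ≥ 5 gives C(16,3) = 560; x_2 ≥ 8 gives C(13,3) = 286; x_3 ≥ 5 gives C(16,3) = 560; x_4 ≥ 9 gives C(12,3) = 220. Together 1626.
Add back pairs where two caps are both exceeded: 56 + 165 + 35 + 56 + 4 + 35 = 351.
Subtract triples: 1 + 0 + 0 + 0 = 1.
By inclusion–exclusion the count is 1330 − 1626 + 351 − 1 = 54.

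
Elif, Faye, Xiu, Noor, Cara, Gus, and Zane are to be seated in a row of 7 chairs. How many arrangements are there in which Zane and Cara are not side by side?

There are 7! = 5040 arrangements in all. If Zane and Cara are adjacent, merging them into one block gives 2·(6)! = 1440 arrangements.
So 5040 − 1440 = 3600 arrangements keep them apart.

3600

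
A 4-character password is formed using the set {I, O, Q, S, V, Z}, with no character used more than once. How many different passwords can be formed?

Choose and order 4 of the 6 symbols: the first character has 6 options, the next 5, then 4, 3.
That product is 6 × 5 × 4 × 3 = 360.

360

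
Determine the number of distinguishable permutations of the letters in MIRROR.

120

Letter multiplicities in MIRROR: I×1, M×1, O×1, R×3.
So there are 6! / (3!) = 120 distinguishable arrangements.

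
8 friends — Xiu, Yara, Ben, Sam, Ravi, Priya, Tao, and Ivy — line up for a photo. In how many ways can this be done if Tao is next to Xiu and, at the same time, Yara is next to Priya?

Treat {Tao,Xiu} as one block (2 orders) and {Yara,Priya} as another (2 orders).
That leaves 6 units to arrange: 2 × 2 × 6! = 4 × 720 = 2880.

2880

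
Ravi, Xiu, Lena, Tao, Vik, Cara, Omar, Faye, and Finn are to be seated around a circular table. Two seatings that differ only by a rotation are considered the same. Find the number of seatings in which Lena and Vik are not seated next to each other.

30240

All circular seatings of 9 people number (8)! = 40320.
Seatings with Lena beside Vik: treat them as a block with 2 internal orders, giving 2 × (7)! = 10080.
Subtracting, 40320 − 10080 = 30240.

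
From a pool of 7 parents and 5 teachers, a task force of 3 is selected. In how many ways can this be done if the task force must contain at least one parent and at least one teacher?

175

Unrestricted: C(12,3) = 220 ways to pick any 3 of the 12.
Subtract selections that omit an entire group: no parents → C(5,3) = 10; no teachers → C(7,3) = 35.
Both groups omitted at once is impossible, so 220 − 45 = 175.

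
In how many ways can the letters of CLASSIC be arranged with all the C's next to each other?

Treat the 2 copies of C as a single block. The multiset to arrange is then {CC, A, I, L, S, S}, 6 items in all.
That gives (6)!/(2!) = 360 arrangements.

360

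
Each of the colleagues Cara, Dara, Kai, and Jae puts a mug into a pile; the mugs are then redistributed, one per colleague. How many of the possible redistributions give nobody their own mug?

9

Let Aᵢ be the assignments in which colleague i gets their own mug. We want the size of the complement of A₁∪…∪A_4.
By inclusion–exclusion this is Σ_{j=0}^{4} (−1)^j C(4,j)·(4−j)!.
Computing: 24 − 24 + 12 − 4 + 1 = 9.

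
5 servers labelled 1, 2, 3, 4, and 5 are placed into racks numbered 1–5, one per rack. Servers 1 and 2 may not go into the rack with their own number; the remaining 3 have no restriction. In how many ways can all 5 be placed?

78

Let Aᵢ (for i ∈ {1, 2}) be the placements that put server i in its forbidden rack. Any j of these fix j positions, leaving (5−j)! ways to fill the rest, and there are C(2,j) ways to pick which j.
By inclusion–exclusion, the number of valid placements is Σ_{j=0}^{2} (−1)^j C(2,j)·(5−j)!.
Computing: 120 − 48 + 6 = 78.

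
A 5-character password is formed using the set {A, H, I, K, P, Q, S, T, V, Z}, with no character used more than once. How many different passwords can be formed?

This is a permutation of 5 out of 10: P(10,5) = 10!/5!.
10 × 9 × 8 × 7 × 6 = 30240.

30240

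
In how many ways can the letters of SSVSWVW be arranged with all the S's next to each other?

Treat the 3 copies of S as a single block. The multiset to arrange is then {SSS, V, V, W, W}, 5 items in all.
That gives (5)!/(2!·2!) = 30 arrangements.

30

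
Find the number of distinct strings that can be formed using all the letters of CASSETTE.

5040

The 8 letters of CASSETTE have repeats: E appearing twice, S appearing twice, and T appearing twice.
So there are 8! / (2!·2!·2!) = 5040 distinguishable arrangements.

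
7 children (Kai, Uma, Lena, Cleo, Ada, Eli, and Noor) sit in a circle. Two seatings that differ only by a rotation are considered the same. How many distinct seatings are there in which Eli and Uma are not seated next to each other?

480

Without the restriction there are (6)! = 720 seatings.
Those with Eli next to Uma: fuse the pair into one unit and seat 6 units around a circle — 2·(5)! = 240.
Subtracting, 720 − 240 = 480.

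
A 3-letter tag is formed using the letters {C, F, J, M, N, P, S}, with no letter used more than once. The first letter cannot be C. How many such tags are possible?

180

The first letter has 7−1 = 6 choices (anything except C).
The remaining 2 letters are filled from the other 6 symbols without repetition: 6 × 5 = 30.
Total: 6 × 30 = 180.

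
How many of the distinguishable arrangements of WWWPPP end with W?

10

Fix W in the last position and arrange the remaining 5 letters.
Those 5 letters have P appearing 3 times and W appearing twice, giving (5)!/(3!·2!) = 10.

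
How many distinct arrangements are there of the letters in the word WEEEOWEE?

Letter multiplicities in WEEEOWEE: E×5, O×1, W×2.
The number of distinct arrangements is 8!/(5!·2!) = 40320/240 = 168.

168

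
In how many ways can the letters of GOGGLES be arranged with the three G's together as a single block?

120

Treat the 3 copies of G as a single block. The multiset to arrange is then {GGG, E, L, O, S}, 5 items in all.
All 5 items are distinct, so there are (5)! = 120 arrangements.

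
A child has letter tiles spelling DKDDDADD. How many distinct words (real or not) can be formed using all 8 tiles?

56

Letter multiplicities in DKDDDADD: A×1, D×6, K×1.
The number of distinct arrangements is 8!/(6!) = 40320/720 = 56.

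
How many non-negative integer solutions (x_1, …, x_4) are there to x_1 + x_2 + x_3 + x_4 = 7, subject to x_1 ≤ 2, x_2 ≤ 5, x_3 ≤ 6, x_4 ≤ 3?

By stars and bars, unrestricted non-negative solutions to x_1+…+x_4 = 7 number C(7+3,3) = 120.
Subtract solutions that violate a single cap (substitute x_i' = x_i − (cap_i+1)): x_1 ≥ 3 gives C(7,3) = 35; x_2 ≥ 6 gives C(4,3) = 4; x_3 ≥ 7 gives C(3,3) = 1; x_4 ≥ 4 gives C(6,3) = 20. Together 60.
Add back pairs where two caps are both exceeded: 0 + 0 + 1 + 0 + 0 + 0 = 1.
By inclusion–exclusion the count is 120 − 60 + 1 = 61.

61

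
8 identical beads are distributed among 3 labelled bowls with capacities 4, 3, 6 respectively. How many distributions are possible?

Without the upper bounds there are C(10,2) = 45 ways to split 8 among 3 bowls.
Subtract solutions that violate a single cap (substitute x_i' = x_i − (cap_i+1)): x_1 ≥ 5 gives C(5,2) = 10; x_2 ≥ 4 gives C(6,2) = 15; x_3 ≥ 7 gives C(3,2) = 3. Together 28.
No two caps can be exceeded simultaneously, so the pair terms are all 0.
By inclusion–exclusion the count is 45 − 28 + 0 = 17.

17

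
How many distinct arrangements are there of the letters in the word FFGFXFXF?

Letter multiplicities in FFGFXFXF: F×5, G×1, X×2.
The number of distinct arrangements is 8!/(5!·2!) = 40320/240 = 168.

168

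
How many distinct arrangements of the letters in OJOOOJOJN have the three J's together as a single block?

42

Treat the 3 copies of J as a single block. The multiset to arrange is then {JJJ, N, O, O, O, O, O}, 7 items in all.
That gives (7)!/(5!) = 42 arrangements.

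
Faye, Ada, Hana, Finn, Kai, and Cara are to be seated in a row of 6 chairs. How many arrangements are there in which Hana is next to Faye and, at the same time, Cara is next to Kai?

Treat {Hana,Faye} as one block (2 orders) and {Cara,Kai} as another (2 orders).
That leaves 4 units to arrange: 2 × 2 × 4! = 4 × 24 = 96.

96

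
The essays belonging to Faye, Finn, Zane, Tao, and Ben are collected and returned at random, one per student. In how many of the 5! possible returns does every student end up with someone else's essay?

44

Count assignments avoiding every fixed point. For any j of the 5 students fixed to their own essay, the other 5−j can be arranged in (5−j)! ways.
By inclusion–exclusion this is Σ_{j=0}^{5} (−1)^j C(5,j)·(5−j)!.
Computing: 120 − 120 + 60 − 20 + 5 − 1 = 44.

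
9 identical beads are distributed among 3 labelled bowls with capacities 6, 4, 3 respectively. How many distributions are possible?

Without the upper bounds there are C(11,2) = 55 ways to split 9 among 3 bowls.
Subtract solutions that violate a single cap (substitute x_i' = x_i − (cap_i+1)): x_1 ≥ 7 gives C(4,2) = 6; x_2 ≥ 5 gives C(6,2) = 15; x_3 ≥ 4 gives C(7,2) = 21. Together 42.
Add back pairs where two caps are both exceeded: 0 + 0 + 1 = 1.
By inclusion–exclusion the count is 55 − 42 + 1 = 14.

14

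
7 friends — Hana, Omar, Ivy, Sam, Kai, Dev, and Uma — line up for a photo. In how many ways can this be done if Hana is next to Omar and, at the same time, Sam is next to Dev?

Treat {Hana,Omar} as one block (2 orders) and {Sam,Dev} as another (2 orders).
That leaves 5 units to arrange: 2 × 2 × 5! = 4 × 120 = 480.

480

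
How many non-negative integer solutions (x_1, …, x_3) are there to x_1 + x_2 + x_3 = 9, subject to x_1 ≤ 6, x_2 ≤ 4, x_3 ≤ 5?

24

Without the upper bounds there are C(11,2) = 55 ways to split 9 among 3 variables.
Subtract solutions that violate a single cap (substitute x_i' = x_i − (cap_i+1)): x_1 ≥ 7 gives C(4,2) = 6; x_2 ≥ 5 gives C(6,2) = 15; x_3 ≥ 6 gives C(5,2) = 10. Together 31.
No two caps can be exceeded simultaneously, so the pair terms are all 0.
By inclusion–exclusion the count is 55 − 31 + 0 = 24.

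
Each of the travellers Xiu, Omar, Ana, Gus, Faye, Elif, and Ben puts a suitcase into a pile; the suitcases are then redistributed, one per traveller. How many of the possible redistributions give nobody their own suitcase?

1854

This is the derangement count D_7: permutations of 7 items with no fixed point.
By inclusion–exclusion this is Σ_{j=0}^{7} (−1)^j C(7,j)·(7−j)!.
Computing: 5040 − 5040 + 2520 − 840 + 210 − 42 + 7 − 1 = 1854.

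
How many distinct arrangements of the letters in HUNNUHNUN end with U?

With the last slot taken by U, it remains to arrange the other 8 letters (HNNUHNUN).
Those 8 letters have H appearing twice, N appearing 4 times, and U appearing twice, giving (8)!/(4!·2!·2!) = 420.

420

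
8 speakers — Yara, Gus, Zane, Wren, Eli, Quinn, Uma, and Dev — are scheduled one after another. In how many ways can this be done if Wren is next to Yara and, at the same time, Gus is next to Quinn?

2880

Treat {Wren,Yara} as one block (2 orders) and {Gus,Quinn} as another (2 orders).
That leaves 6 units to arrange: 2 × 2 × 6! = 4 × 720 = 2880.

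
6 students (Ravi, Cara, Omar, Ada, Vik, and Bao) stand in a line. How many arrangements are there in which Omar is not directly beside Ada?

There are 6! = 720 arrangements in all. If Omar and Ada are adjacent, merging them into one block gives 2·(5)! = 240 arrangements.
So 720 − 240 = 480 arrangements keep them apart.

480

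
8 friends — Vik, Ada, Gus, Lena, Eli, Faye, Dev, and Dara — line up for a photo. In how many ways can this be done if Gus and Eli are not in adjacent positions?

30240

There are 8! = 40320 arrangements in all. If Gus and Eli are adjacent, merging them into one block gives 2·(7)! = 10080 arrangements.
Complementary counting: 40320 − 10080 = 30240.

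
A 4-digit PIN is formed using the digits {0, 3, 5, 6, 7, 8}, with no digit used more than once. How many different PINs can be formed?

360

With no repetition, fill the 4 digits in order: 6 choices, then 5, down to 3.
6 × 5 × 4 × 3 = 360.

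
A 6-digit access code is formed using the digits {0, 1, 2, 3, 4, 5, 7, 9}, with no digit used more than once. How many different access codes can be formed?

With no repetition, fill the 6 digits in order: 8 choices, then 7, down to 3.
That product is 8 × 7 × 6 × 5 × 4 × 3 = 20160.

20160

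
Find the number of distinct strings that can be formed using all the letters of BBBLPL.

60

The 6 letters of BBBLPL have repeats: B appearing 3 times and L appearing twice.
So there are 6! / (3!·2!) = 60 distinguishable arrangements.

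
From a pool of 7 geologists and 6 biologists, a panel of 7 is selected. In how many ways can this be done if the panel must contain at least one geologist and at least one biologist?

1715

Unrestricted: C(13,7) = 1716 ways to pick any 7 of the 13.
Selections missing a whole group: no geologists → C(6,7) = 0; no biologists → C(7,7) = 1.
Both groups omitted at once is impossible, so 1716 − 1 = 1715.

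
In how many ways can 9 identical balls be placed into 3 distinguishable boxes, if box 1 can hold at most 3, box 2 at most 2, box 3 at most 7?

9

Ignoring the caps, the number of non-negative solutions to x_1+…+x_3 = 9 is C(11,2) = 55.
Subtract solutions that violate a single cap (substitute x_i' = x_i − (cap_i+1)): x_1 ≥ 4 gives C(7,2) = 21; x_2 ≥ 3 gives C(8,2) = 28; x_3 ≥ 8 gives C(3,2) = 3. Together 52.
Add back pairs where two caps are both exceeded: 6 + 0 + 0 = 6.
By inclusion–exclusion the count is 55 − 52 + 6 = 9.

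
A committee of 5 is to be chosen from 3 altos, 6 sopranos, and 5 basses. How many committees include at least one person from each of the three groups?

Unrestricted: C(14,5) = 2002 ways to pick any 5 of the 14.
Subtract selections that omit an entire group: no altos → C(11,5) = 462; no sopranos → C(8,5) = 56; no basses → C(9,5) = 126.
Add back selections omitting two groups (i.e. drawn from a single group): C(3,5) + C(6,5) + C(5,5) = 7.
By inclusion–exclusion: 2002 − 644 + 7 = 1365.

1365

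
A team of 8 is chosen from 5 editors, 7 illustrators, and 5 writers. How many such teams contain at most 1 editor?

4455

Split by how many editors are chosen (0 through 1).
Sum: C(5,0)·C(12,8) + C(5,1)·C(12,7) = 495 + 3960 = 4455.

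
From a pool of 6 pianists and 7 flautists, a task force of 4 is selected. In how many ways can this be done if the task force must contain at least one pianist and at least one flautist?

665

With no constraint there are C(13,4) = 715 possible selections.
Selections missing a whole group: no pianists → C(7,4) = 35; no flautists → C(6,4) = 15.
Both groups omitted at once is impossible, so 715 − 50 = 665.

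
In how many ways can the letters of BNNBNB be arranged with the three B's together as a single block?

Treat the 3 copies of B as a single block. The multiset to arrange is then {BBB, N, N, N}, 4 items in all.
That gives (4)!/(3!) = 4 arrangements.

4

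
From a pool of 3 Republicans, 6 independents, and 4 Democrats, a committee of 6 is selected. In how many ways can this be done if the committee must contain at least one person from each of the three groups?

Unrestricted: C(13,6) = 1716 ways to pick any 6 of the 13.
Subtract selections that omit an entire group: no Republicans → C(10,6) = 210; no independents → C(7,6) = 7; no Democrats → C(9,6) = 84.
Add back selections omitting two groups (i.e. drawn from a single group): C(3,6) + C(6,6) + C(4,6) = 1.
By inclusion–exclusion: 1716 − 301 + 1 = 1416.

1416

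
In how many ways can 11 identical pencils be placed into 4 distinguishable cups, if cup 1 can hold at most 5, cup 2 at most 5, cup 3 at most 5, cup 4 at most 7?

176

Ignoring the caps, the number of non-negative solutions to x_1+…+x_4 = 11 is C(14,3) = 364.
Subtract solutions that violate a single cap (substitute x_i' = x_i − (cap_i+1)): x_1 ≥ 6 gives C(8,3) = 56; x_2 ≥ 6 gives C(8,3) = 56; x_3 ≥ 6 gives C(8,3) = 56; x_4 ≥ 8 gives C(6,3) = 20. Together 188.
No two caps can be exceeded simultaneously, so the pair terms are all 0.
By inclusion–exclusion the count is 364 − 188 + 0 = 176.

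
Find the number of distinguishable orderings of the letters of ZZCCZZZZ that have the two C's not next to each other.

There are 8!/(6!·2!) = 28 arrangements of ZZCCZZZZ in total.
If the two C's are adjacent, glue them into one block, leaving 7 items to arrange: (7)!/(6!) = 7 ways.
Hence 28 − 7 = 21.

21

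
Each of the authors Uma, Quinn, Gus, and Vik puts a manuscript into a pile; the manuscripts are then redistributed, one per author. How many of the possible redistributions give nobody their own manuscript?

9

This is the derangement count D_4: permutations of 4 items with no fixed point.
By inclusion–exclusion this is Σ_{j=0}^{4} (−1)^j C(4,j)·(4−j)!.
Computing: 24 − 24 + 12 − 4 + 1 = 9.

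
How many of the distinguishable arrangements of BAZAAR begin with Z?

20

With the first slot taken by Z, it remains to arrange the other 5 letters (BAAAR).
Those 5 letters have A appearing 3 times, giving (5)!/(3!) = 20.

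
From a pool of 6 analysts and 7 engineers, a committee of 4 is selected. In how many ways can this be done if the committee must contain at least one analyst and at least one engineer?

665

Total 4-person selections from all 13: C(13,4) = 715.
Subtract selections that omit an entire group: no analysts → C(7,4) = 35; no engineers → C(6,4) = 15.
Both groups omitted at once is impossible, so 715 − 50 = 665.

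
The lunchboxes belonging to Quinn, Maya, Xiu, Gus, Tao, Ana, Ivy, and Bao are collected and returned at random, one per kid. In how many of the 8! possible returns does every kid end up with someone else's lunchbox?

Count assignments avoiding every fixed point. For any j of the 8 kids fixed to their own lunchbox, the other 8−j can be arranged in (8−j)! ways.
By inclusion–exclusion this is Σ_{j=0}^{8} (−1)^j C(8,j)·(8−j)!.
Computing: 40320 − 40320 + 20160 − 6720 + 1680 − 336 + 56 − 8 + 1 = 14833.

14833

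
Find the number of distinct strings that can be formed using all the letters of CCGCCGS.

105

CCGCCGS has 7 letters with C appearing 4 times and G appearing twice.
Dividing 7! = 5040 by 4!·2! = 48 for the repeated letters gives 105.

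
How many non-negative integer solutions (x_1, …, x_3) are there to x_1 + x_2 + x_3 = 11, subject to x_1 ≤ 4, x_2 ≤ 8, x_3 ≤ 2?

Ignoring the caps, the number of non-negative solutions to x_1+…+x_3 = 11 is C(13,2) = 78.
Subtract solutions that violate a single cap (substitute x_i' = x_i − (cap_i+1)): x_1 ≥ 5 gives C(8,2) = 28; x_2 ≥ 9 gives C(4,2) = 6; x_3 ≥ 3 gives C(10,2) = 45. Together 79.
Add back pairs where two caps are both exceeded: 0 + 10 + 0 = 10.
By inclusion–exclusion the count is 78 − 79 + 10 = 9.

9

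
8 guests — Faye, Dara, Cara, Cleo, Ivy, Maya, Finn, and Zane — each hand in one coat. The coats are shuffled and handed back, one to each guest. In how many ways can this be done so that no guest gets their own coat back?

Let Aᵢ be the assignments in which guest i gets their own coat. We want the size of the complement of A₁∪…∪A_8.
By inclusion–exclusion this is Σ_{j=0}^{8} (−1)^j C(8,j)·(8−j)!.
Computing: 40320 − 40320 + 20160 − 6720 + 1680 − 336 + 56 − 8 + 1 = 14833.

14833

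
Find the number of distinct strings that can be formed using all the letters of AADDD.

The 5 letters of AADDD have repeats: A appearing twice and D appearing 3 times.
So there are 5! / (3!·2!) = 10 distinguishable arrangements.

10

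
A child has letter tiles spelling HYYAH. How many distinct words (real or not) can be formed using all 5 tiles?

30

HYYAH has 5 letters with H appearing twice and Y appearing twice.
Dividing 5! = 120 by 2!·2! = 4 for the repeated letters gives 30.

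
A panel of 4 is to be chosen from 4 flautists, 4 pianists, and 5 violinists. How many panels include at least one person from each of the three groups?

400

Total 4-person selections from all 13: C(13,4) = 715.
Subtract selections that omit an entire group: no flautists → C(9,4) = 126; no pianists → C(9,4) = 126; no violinists → C(8,4) = 70.
Add back selections omitting two groups (i.e. drawn from a single group): C(4,4) + C(4,4) + C(5,4) = 7.
By inclusion–exclusion: 715 − 322 + 7 = 400.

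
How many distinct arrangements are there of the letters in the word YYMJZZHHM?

22680

Letter multiplicities in YYMJZZHHM: H×2, J×1, M×2, Y×2, Z×2.
So there are 9! / (2!·2!·2!·2!) = 22680 distinguishable arrangements.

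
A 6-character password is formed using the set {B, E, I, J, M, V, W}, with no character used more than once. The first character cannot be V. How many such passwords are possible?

4320

The first character has 7−1 = 6 choices (anything except V).
The remaining 5 characters are filled from the other 6 symbols without repetition: 6 × 5 × 4 × 3 × 2 = 720.
Total: 6 × 720 = 4320.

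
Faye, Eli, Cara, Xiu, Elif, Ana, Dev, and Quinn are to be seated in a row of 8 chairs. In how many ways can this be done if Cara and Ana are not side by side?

30240

There are 8! = 40320 arrangements in all. If Cara and Ana are adjacent, merging them into one block gives 2·(7)! = 10080 arrangements.
So 40320 − 10080 = 30240 arrangements keep them apart.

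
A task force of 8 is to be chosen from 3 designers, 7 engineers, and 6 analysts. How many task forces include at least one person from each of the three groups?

With no constraint there are C(16,8) = 12870 possible selections.
Selections missing a whole group: no designers → C(13,8) = 1287; no engineers → C(9,8) = 9; no analysts → C(10,8) = 45.
Add back selections omitting two groups (i.e. drawn from a single group): C(3,8) + C(7,8) + C(6,8) = 0.
By inclusion–exclusion: 12870 − 1341 + 0 = 11529.

11529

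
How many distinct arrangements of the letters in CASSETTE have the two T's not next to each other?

3780

Total arrangements of CASSETTE: 8!/(2!·2!·2!) = 5040.
If the two T's are adjacent, glue them into one block, leaving 7 items to arrange: (7)!/(2!·2!) = 1260 ways.
Hence 5040 − 1260 = 3780.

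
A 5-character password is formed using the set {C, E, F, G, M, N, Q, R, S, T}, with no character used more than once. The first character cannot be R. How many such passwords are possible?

The first character has 10−1 = 9 choices (anything except R).
The remaining 4 characters are filled from the other 9 symbols without repetition: 9 × 8 × 7 × 6 = 3024.
Total: 9 × 3024 = 27216.

27216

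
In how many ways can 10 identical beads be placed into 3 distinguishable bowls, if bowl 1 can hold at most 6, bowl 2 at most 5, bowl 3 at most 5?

Without the upper bounds there are C(12,2) = 66 ways to split 10 among 3 bowls.
Subtract solutions that violate a single cap (substitute x_i' = x_i − (cap_i+1)): x_1 ≥ 7 gives C(5,2) = 10; x_2 ≥ 6 gives C(6,2) = 15; x_3 ≥ 6 gives C(6,2) = 15. Together 40.
No two caps can be exceeded simultaneously, so the pair terms are all 0.
By inclusion–exclusion the count is 66 − 40 + 0 = 26.

26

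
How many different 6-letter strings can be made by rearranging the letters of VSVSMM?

Letter multiplicities in VSVSMM: M×2, S×2, V×2.
The number of distinct arrangements is 6!/(2!·2!·2!) = 720/8 = 90.

90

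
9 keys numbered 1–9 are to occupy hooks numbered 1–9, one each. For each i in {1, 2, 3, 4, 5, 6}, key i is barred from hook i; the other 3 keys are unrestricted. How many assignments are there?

Let Aᵢ (for 1 ≤ i ≤ 6) be the placements that put key i in its forbidden hook. Any j of these fix j positions, leaving (9−j)! ways to fill the rest, and there are C(6,j) ways to pick which j.
By inclusion–exclusion, the number of valid placements is Σ_{j=0}^{6} (−1)^j C(6,j)·(9−j)!.
Computing: 362880 − 241920 + 75600 − 14400 + 1800 − 144 + 6 = 183822.

183822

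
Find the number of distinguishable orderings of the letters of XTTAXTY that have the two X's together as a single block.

Treat the 2 copies of X as a single block. The multiset to arrange is then {XX, A, T, T, T, Y}, 6 items in all.
That gives (6)!/(3!) = 120 arrangements.

120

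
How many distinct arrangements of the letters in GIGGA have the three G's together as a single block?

Treat the 3 copies of G as a single block. The multiset to arrange is then {GGG, A, I}, 3 items in all.
All 3 items are distinct, so there are (3)! = 6 arrangements.

6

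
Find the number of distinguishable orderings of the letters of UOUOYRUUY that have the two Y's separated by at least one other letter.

2940

There are 9!/(4!·2!·2!) = 3780 arrangements of UOUOYRUUY in total.
Arrangements with the Y's together: treat YY as one letter, giving (8)!/(4!·2!) = 840.
Subtracting, 3780 − 840 = 2940 arrangements keep the Y's apart.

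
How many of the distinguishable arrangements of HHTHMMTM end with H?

Fix H in the last position and arrange the remaining 7 letters.
Those 7 letters have H appearing twice, M appearing 3 times, and T appearing twice, giving (7)!/(3!·2!·2!) = 210.

210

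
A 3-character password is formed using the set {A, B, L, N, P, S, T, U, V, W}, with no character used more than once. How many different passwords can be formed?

Choose and order 3 of the 10 symbols: the first character has 10 options, the next 9, then 8.
That product is 10 × 9 × 8 = 720.

720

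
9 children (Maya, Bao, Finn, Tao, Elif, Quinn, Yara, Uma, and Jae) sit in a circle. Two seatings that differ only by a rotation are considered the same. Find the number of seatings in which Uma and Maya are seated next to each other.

Glue Uma and Maya into a block (2 internal orders). Seating 8 units around a circle gives (7)! arrangements.
So 2 × (7)! = 2 × 5040 = 10080.

10080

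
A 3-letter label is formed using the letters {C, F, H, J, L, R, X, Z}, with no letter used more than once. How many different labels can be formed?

With no repetition, fill the 3 letters in order: 8 choices, then 7, down to 6.
8 × 7 × 6 = 336.

336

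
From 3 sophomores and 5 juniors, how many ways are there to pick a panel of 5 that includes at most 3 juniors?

40

Split by how many juniors are chosen (0 through 3).
Sum: C(5,0)·C(3,5) + C(5,1)·C(3,4) + C(5,2)·C(3,3) + C(5,3)·C(3,2) = 0 + 0 + 10 + 30 = 40.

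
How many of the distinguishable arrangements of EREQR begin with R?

With the first slot taken by R, it remains to arrange the other 4 letters (EEQR).
Those 4 letters have E appearing twice, giving (4)!/(2!) = 12.

12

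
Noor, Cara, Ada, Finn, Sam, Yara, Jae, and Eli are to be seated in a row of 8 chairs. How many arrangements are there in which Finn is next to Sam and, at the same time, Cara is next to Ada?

Treat {Finn,Sam} as one block (2 orders) and {Cara,Ada} as another (2 orders).
That leaves 6 units to arrange: 2 × 2 × 6! = 4 × 720 = 2880.

2880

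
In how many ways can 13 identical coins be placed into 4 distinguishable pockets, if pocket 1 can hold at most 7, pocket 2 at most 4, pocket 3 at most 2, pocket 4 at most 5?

45

By stars and bars, unrestricted non-negative solutions to x_1+…+x_4 = 13 number C(13+3,3) = 560.
Subtract solutions that violate a single cap (substitute x_i' = x_i − (cap_i+1)): x_1 ≥ 8 gives C(8,3) = 56; x_2 ≥ 5 gives C(11,3) = 165; x_3 ≥ 3 gives C(13,3) = 286; x_4 ≥ 6 gives C(10,3) = 120. Together 627.
Add back pairs where two caps are both exceeded: 1 + 10 + 0 + 56 + 10 + 35 = 112.
By inclusion–exclusion the count is 560 − 627 + 112 = 45.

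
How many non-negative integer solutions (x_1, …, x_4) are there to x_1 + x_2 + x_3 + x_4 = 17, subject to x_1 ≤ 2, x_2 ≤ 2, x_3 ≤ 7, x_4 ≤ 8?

By stars and bars, unrestricted non-negative solutions to x_1+…+x_4 = 17 number C(17+3,3) = 1140.
Subtract solutions that violate a single cap (substitute x_i' = x_i − (cap_i+1)): x_1 ≥ 3 gives C(17,3) = 680; x_2 ≥ 3 gives C(17,3) = 680; x_3 ≥ 8 gives C(12,3) = 220; x_4 ≥ 9 gives C(11,3) = 165. Together 1745.
Add back pairs where two caps are both exceeded: 364 + 84 + 56 + 84 + 56 + 1 = 645.
Subtract triples: 20 + 10 + 0 + 0 = 30.
By inclusion–exclusion the count is 1140 − 1745 + 645 − 30 = 10.

10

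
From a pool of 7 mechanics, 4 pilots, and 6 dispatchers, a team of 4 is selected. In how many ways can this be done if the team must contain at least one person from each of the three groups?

1176

Total 4-person selections from all 17: C(17,4) = 2380.
Subtract selections that omit an entire group: no mechanics → C(10,4) = 210; no pilots → C(13,4) = 715; no dispatchers → C(11,4) = 330.
Add back selections omitting two groups (i.e. drawn from a single group): C(7,4) + C(4,4) + C(6,4) = 51.
By inclusion–exclusion: 2380 − 1255 + 51 = 1176.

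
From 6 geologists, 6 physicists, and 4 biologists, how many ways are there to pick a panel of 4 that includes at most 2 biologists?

Split by how many biologists are chosen (0 through 2).
Sum: C(4,0)·C(12,4) + C(4,1)·C(12,3) + C(4,2)·C(12,2) = 495 + 880 + 396 = 1771.

1771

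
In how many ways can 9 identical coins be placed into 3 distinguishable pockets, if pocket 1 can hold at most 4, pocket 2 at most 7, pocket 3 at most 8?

36

Without the upper bounds there are C(11,2) = 55 ways to split 9 among 3 pockets.
Subtract solutions that violate a single cap (substitute x_i' = x_i − (cap_i+1)): x_1 ≥ 5 gives C(6,2) = 15; x_2 ≥ 8 gives C(3,2) = 3; x_3 ≥ 9 gives C(2,2) = 1. Together 19.
No two caps can be exceeded simultaneously, so the pair terms are all 0.
By inclusion–exclusion the count is 55 − 19 + 0 = 36.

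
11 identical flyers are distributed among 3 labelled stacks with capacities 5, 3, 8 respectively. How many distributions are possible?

Without the upper bounds there are C(13,2) = 78 ways to split 11 among 3 stacks.
Subtract solutions that violate a single cap (substitute x_i' = x_i − (cap_i+1)): x_1 ≥ 6 gives C(7,2) = 21; x_2 ≥ 4 gives C(9,2) = 36; x_3 ≥ 9 gives C(4,2) = 6. Together 63.
Add back pairs where two caps are both exceeded: 3 + 0 + 0 = 3.
By inclusion–exclusion the count is 78 − 63 + 3 = 18.

18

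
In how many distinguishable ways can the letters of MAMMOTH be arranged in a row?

MAMMOTH has 7 letters with M appearing 3 times.
Dividing 7! = 5040 by 3! = 6 for the repeated letters gives 840.

840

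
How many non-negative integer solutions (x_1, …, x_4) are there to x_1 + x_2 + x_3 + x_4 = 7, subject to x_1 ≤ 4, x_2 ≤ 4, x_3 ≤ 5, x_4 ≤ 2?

61

Without the upper bounds there are C(10,3) = 120 ways to split 7 among 4 variables.
Subtract solutions that violate a single cap (substitute x_i' = x_i − (cap_i+1)): x_1 ≥ 5 gives C(5,3) = 10; x_2 ≥ 5 gives C(5,3) = 10; x_3 ≥ 6 gives C(4,3) = 4; x_4 ≥ 3 gives C(7,3) = 35. Together 59.
No two caps can be exceeded simultaneously, so the pair terms are all 0.
By inclusion–exclusion the count is 120 − 59 + 0 = 61.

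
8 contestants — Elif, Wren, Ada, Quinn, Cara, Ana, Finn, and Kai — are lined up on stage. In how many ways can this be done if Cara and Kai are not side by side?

30240

Of the 8! = 40320 arrangements, those with Cara and Kai adjacent number 2 × 7! = 10080 (treat the pair as a block with 2 internal orders).
Complementary counting: 40320 − 10080 = 30240.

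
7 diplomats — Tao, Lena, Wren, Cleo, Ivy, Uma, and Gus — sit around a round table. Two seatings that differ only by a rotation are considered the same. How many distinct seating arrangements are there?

Around a circle, 7 distinct people have 7!/7 = (6)! = 720 rotationally distinct seatings.

720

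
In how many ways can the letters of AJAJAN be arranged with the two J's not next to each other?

There are 6!/(3!·2!) = 60 arrangements of AJAJAN in total.
Arrangements with the J's together: treat JJ as one letter, giving (5)!/(3!) = 20.
Subtracting, 60 − 20 = 40 arrangements keep the J's apart.

40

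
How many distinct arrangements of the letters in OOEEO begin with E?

With the first slot taken by E, it remains to arrange the other 4 letters (OOEO).
Those 4 letters have O appearing 3 times, giving (4)!/(3!) = 4.

4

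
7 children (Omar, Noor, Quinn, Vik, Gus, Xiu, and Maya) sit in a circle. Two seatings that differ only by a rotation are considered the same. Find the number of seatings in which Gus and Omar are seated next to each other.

Treat {Gus, Omar} as one unit (2 internal orders) and seat the resulting 6 units around the table: (5)! circular arrangements.
So 2 × (5)! = 2 × 120 = 240.

240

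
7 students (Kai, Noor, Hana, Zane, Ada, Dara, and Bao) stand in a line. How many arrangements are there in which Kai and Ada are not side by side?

There are 7! = 5040 arrangements in all. If Kai and Ada are adjacent, merging them into one block gives 2·(6)! = 1440 arrangements.
So 5040 − 1440 = 3600 arrangements keep them apart.

3600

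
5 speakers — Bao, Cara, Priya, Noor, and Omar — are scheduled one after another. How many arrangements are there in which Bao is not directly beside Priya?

72

There are 5! = 120 arrangements in all. If Bao and Priya are adjacent, merging them into one block gives 2·(4)! = 48 arrangements.
So 120 − 48 = 72 arrangements keep them apart.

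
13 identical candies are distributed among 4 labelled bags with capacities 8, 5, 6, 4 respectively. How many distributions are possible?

By stars and bars, unrestricted non-negative solutions to x_1+…+x_4 = 13 number C(13+3,3) = 560.
Subtract solutions that violate a single cap (substitute x_i' = x_i − (cap_i+1)): x_1 ≥ 9 gives C(7,3) = 35; x_2 ≥ 6 gives C(10,3) = 120; x_3 ≥ 7 gives C(9,3) = 84; x_4 ≥ 5 gives C(11,3) = 165. Together 404.
Add back pairs where two caps are both exceeded: 0 + 0 + 0 + 1 + 10 + 4 = 15.
By inclusion–exclusion the count is 560 − 404 + 15 = 171.

171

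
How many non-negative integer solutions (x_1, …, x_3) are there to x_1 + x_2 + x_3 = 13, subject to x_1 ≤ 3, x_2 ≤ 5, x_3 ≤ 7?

6

By stars and bars, unrestricted non-negative solutions to x_1+…+x_3 = 13 number C(13+2,2) = 105.
Subtract solutions that violate a single cap (substitute x_i' = x_i − (cap_i+1)): x_1 ≥ 4 gives C(11,2) = 55; x_2 ≥ 6 gives C(9,2) = 36; x_3 ≥ 8 gives C(7,2) = 21. Together 112.
Add back pairs where two caps are both exceeded: 10 + 3 + 0 = 13.
By inclusion–exclusion the count is 105 − 112 + 13 = 6.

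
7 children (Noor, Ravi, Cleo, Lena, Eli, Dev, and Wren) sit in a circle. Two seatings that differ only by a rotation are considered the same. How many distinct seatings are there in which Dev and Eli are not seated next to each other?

Without the restriction there are (6)! = 720 seatings.
Those with Dev next to Eli: fuse the pair into one unit and seat 6 units around a circle — 2·(5)! = 240.
Subtracting, 720 − 240 = 480.

480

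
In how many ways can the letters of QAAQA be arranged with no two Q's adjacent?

6

There are 5!/(3!·2!) = 10 arrangements of QAAQA in total.
If the two Q's are adjacent, glue them into one block, leaving 4 items to arrange: (4)!/(3!) = 4 ways.
Hence 10 − 4 = 6.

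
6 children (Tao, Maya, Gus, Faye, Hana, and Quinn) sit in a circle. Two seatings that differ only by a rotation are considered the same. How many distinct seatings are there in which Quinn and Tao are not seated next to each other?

Without the restriction there are (5)! = 120 seatings.
Those with Quinn next to Tao: fuse the pair into one unit and seat 5 units around a circle — 2·(4)! = 48.
Subtracting, 120 − 48 = 72.

72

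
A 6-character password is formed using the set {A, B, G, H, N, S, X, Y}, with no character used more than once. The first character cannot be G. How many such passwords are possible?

17640

The first character has 8−1 = 7 choices (anything except G).
The remaining 5 characters are filled from the other 7 symbols without repetition: 7 × 6 × 5 × 4 × 3 = 2520.
Total: 7 × 2520 = 17640.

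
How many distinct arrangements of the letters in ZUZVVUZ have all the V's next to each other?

60

Treat the 2 copies of V as a single block. The multiset to arrange is then {VV, U, U, Z, Z, Z}, 6 items in all.
That gives (6)!/(3!·2!) = 60 arrangements.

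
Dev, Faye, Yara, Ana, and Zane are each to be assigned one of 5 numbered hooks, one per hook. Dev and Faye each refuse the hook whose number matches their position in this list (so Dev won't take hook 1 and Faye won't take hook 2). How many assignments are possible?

78

Let Aᵢ (for i ∈ {1, 2}) be the placements that put person i in their forbidden hook. Any j of these fix j positions, leaving (5−j)! ways to fill the rest, and there are C(2,j) ways to pick which j.
By inclusion–exclusion, the number of valid placements is Σ_{j=0}^{2} (−1)^j C(2,j)·(5−j)!.
Computing: 120 − 48 + 6 = 78.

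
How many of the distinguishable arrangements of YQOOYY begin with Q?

10

With the first slot taken by Q, it remains to arrange the other 5 letters (YOOYY).
Those 5 letters have O appearing twice and Y appearing 3 times, giving (5)!/(3!·2!) = 10.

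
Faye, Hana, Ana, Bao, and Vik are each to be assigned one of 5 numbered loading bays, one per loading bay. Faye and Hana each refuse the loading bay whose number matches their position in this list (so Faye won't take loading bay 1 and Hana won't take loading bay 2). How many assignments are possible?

78

Let Aᵢ (for i ∈ {1, 2}) be the placements that put person i in their forbidden loading bay. Any j of these fix j positions, leaving (5−j)! ways to fill the rest, and there are C(2,j) ways to pick which j.
By inclusion–exclusion, the number of valid placements is Σ_{j=0}^{2} (−1)^j C(2,j)·(5−j)!.
Computing: 120 − 48 + 6 = 78.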